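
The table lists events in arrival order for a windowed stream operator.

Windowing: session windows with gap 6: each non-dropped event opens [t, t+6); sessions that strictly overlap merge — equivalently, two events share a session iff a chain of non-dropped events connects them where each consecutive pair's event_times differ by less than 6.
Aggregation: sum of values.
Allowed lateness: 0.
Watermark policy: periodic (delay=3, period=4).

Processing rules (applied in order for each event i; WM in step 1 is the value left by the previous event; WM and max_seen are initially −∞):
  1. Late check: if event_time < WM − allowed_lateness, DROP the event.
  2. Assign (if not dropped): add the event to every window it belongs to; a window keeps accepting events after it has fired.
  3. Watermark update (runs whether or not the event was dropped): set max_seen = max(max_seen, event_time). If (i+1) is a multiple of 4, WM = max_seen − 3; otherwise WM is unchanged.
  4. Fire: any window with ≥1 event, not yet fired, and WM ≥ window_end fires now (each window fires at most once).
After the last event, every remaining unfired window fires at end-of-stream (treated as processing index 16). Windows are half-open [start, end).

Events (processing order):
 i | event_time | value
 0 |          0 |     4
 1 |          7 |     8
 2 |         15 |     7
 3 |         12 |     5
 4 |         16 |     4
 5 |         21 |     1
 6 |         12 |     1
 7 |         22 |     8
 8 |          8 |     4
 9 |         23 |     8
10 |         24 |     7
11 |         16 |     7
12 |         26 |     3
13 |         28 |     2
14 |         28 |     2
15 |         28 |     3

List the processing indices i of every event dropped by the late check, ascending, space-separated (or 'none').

i=0 t=0 v=4: → [0,6); WM=−∞
i=1 t=7 v=8: → [7,13); WM=−∞
i=2 t=15 v=7: → [15,21); WM=−∞
i=3 t=12 v=5: → [7,21); WM=12
i=4 t=16 v=4: → [7,22); WM=12
i=5 t=21 v=1: → [7,27); WM=12
i=6 t=12 v=1: → [7,27); WM=12
i=7 t=22 v=8: → [7,28); WM=19
i=8 t=8 v=4: DROP (t<19-0); WM=19
i=9 t=23 v=8: → [7,29); WM=19
i=10 t=24 v=7: → [7,30); WM=19
i=11 t=16 v=7: DROP (t<19-0); WM=21
i=12 t=26 v=3: → [7,32); WM=21
i=13 t=28 v=2: → [7,34); WM=21
i=14 t=28 v=2: → [7,34); WM=21
i=15 t=28 v=3: → [7,34); WM=25

8 11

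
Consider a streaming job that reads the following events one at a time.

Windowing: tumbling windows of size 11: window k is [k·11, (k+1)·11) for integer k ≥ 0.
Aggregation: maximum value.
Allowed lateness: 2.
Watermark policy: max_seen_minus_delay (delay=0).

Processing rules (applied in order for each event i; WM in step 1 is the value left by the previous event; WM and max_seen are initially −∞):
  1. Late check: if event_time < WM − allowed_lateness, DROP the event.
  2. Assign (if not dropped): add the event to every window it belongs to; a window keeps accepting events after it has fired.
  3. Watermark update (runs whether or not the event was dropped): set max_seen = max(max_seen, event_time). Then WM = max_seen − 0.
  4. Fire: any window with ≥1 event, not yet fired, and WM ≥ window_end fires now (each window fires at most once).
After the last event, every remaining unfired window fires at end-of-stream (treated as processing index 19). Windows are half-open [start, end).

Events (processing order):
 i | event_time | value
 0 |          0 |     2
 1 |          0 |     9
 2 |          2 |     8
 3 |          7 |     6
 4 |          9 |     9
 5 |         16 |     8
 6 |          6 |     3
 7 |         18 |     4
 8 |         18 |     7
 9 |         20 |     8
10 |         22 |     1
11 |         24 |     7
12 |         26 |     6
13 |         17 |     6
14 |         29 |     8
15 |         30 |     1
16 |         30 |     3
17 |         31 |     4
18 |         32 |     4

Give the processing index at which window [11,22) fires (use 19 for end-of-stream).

10

i=0 t=0 v=2: → [0,11); WM=0
i=1 t=0 v=9: → [0,11); WM=0
i=2 t=2 v=8: → [0,11); WM=2
i=3 t=7 v=6: → [0,11); WM=7
i=4 t=9 v=9: → [0,11); WM=9
i=5 t=16 v=8: → [11,22); WM=16; [0,11) fires=9
i=6 t=6 v=3: DROP (t<16-2); WM=16
i=7 t=18 v=4: → [11,22); WM=18
i=8 t=18 v=7: → [11,22); WM=18
i=9 t=20 v=8: → [11,22); WM=20
i=10 t=22 v=1: → [22,33); WM=22; [11,22) fires=8
i=11 t=24 v=7: → [22,33); WM=24
i=12 t=26 v=6: → [22,33); WM=26
i=13 t=17 v=6: DROP (t<26-2); WM=26
i=14 t=29 v=8: → [22,33); WM=29
i=15 t=30 v=1: → [22,33); WM=30
i=16 t=30 v=3: → [22,33); WM=30
i=17 t=31 v=4: → [22,33); WM=31
i=18 t=32 v=4: → [22,33); WM=32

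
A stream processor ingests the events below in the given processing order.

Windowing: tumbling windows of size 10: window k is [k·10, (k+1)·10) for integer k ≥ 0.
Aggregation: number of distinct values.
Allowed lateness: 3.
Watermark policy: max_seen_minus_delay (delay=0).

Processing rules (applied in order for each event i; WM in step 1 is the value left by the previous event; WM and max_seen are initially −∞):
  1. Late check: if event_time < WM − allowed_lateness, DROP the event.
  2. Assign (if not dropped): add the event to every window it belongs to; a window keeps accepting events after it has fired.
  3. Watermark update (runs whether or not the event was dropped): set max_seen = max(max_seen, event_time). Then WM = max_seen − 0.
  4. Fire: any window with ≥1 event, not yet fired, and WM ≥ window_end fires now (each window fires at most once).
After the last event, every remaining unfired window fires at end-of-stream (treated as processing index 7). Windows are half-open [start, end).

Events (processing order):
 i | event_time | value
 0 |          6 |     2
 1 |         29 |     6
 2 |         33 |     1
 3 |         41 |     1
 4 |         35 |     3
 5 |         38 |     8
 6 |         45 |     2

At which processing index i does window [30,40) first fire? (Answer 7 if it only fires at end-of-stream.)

i=0 t=6 v=2: → [0,10); WM=6
i=1 t=29 v=6: → [20,30); WM=29; [0,10) fires=1
i=2 t=33 v=1: → [30,40); WM=33; [20,30) fires=1
i=3 t=41 v=1: → [40,50); WM=41; [30,40) fires=1
i=4 t=35 v=3: DROP (t<41-3); WM=41
i=5 t=38 v=8: → [30,40); WM=41
i=6 t=45 v=2: → [40,50); WM=45

3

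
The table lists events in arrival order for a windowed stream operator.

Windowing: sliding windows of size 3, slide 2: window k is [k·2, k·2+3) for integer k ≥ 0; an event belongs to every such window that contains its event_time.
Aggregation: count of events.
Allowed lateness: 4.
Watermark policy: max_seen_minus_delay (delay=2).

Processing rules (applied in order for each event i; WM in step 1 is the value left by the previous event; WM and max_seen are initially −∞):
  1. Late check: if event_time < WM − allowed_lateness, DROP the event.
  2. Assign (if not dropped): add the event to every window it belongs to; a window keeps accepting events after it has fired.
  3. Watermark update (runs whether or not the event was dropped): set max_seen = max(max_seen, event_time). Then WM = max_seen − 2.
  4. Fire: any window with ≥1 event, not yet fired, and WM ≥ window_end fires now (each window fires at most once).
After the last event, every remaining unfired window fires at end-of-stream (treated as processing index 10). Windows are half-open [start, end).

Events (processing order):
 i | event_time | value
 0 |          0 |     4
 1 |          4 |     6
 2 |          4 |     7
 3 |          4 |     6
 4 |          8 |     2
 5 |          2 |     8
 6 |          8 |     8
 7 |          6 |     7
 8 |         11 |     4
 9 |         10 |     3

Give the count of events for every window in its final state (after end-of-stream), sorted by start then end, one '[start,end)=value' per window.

i=0 t=0 v=4: → [0,3); WM=-2
i=1 t=4 v=6: → [4,7),[2,5); WM=2
i=2 t=4 v=7: → [4,7),[2,5); WM=2
i=3 t=4 v=6: → [4,7),[2,5); WM=2
i=4 t=8 v=2: → [8,11),[6,9); WM=6; [0,3) fires=1 [2,5) fires=3
i=5 t=2 v=8: → [2,5),[0,3); WM=6
i=6 t=8 v=8: → [8,11),[6,9); WM=6
i=7 t=6 v=7: → [6,9),[4,7); WM=6
i=8 t=11 v=4: → [10,13); WM=9; [4,7) fires=4 [6,9) fires=3
i=9 t=10 v=3: → [10,13),[8,11); WM=9

[0,3)=2 [2,5)=4 [4,7)=4 [6,9)=3 [8,11)=3 [10,13)=2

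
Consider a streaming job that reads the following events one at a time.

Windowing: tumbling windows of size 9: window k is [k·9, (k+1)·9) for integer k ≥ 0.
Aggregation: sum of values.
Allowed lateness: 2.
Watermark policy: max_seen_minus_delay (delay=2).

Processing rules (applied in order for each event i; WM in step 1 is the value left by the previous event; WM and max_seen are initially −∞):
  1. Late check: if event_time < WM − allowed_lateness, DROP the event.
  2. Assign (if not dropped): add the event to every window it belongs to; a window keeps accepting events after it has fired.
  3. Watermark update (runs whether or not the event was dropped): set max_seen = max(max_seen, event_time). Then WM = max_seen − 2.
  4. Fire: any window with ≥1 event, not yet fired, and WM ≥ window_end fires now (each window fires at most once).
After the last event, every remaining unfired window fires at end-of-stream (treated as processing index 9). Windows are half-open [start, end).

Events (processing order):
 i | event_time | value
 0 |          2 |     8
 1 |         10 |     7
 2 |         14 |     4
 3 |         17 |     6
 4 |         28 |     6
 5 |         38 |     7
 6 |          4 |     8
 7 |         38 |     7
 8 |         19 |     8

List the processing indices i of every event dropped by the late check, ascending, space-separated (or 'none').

i=0 t=2 v=8: → [0,9); WM=0
i=1 t=10 v=7: → [9,18); WM=8
i=2 t=14 v=4: → [9,18); WM=12; [0,9) fires=8
i=3 t=17 v=6: → [9,18); WM=15
i=4 t=28 v=6: → [27,36); WM=26; [9,18) fires=17
i=5 t=38 v=7: → [36,45); WM=36; [27,36) fires=6
i=6 t=4 v=8: DROP (t<36-2); WM=36
i=7 t=38 v=7: → [36,45); WM=36
i=8 t=19 v=8: DROP (t<36-2); WM=36

6 8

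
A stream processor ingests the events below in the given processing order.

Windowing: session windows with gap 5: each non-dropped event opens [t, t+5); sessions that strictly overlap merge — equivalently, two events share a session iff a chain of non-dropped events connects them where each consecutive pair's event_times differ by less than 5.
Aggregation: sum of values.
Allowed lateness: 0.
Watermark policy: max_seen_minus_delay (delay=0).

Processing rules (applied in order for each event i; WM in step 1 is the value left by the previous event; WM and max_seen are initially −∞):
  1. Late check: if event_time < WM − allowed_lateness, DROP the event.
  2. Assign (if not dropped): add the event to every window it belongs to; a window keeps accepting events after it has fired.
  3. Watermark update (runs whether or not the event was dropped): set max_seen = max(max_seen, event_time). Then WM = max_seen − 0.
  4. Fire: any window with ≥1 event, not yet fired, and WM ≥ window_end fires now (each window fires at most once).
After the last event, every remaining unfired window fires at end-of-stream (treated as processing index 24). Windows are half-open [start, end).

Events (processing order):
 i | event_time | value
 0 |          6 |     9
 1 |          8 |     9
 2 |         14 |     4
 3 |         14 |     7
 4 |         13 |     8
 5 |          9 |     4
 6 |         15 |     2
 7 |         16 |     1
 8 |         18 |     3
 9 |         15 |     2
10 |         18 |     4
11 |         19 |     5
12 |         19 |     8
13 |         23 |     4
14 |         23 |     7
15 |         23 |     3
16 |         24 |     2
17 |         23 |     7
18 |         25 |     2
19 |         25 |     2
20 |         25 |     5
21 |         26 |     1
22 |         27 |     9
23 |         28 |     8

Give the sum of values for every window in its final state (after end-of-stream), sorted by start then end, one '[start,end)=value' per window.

[6,13)=18 [14,33)=77

i=0 t=6 v=9: → [6,11); WM=6
i=1 t=8 v=9: → [6,13); WM=8
i=2 t=14 v=4: → [14,19); WM=14
i=3 t=14 v=7: → [14,19); WM=14
i=4 t=13 v=8: DROP (t<14-0); WM=14
i=5 t=9 v=4: DROP (t<14-0); WM=14
i=6 t=15 v=2: → [14,20); WM=15
i=7 t=16 v=1: → [14,21); WM=16
i=8 t=18 v=3: → [14,23); WM=18
i=9 t=15 v=2: DROP (t<18-0); WM=18
i=10 t=18 v=4: → [14,23); WM=18
i=11 t=19 v=5: → [14,24); WM=19
i=12 t=19 v=8: → [14,24); WM=19
i=13 t=23 v=4: → [14,28); WM=23
i=14 t=23 v=7: → [14,28); WM=23
i=15 t=23 v=3: → [14,28); WM=23
i=16 t=24 v=2: → [14,29); WM=24
i=17 t=23 v=7: DROP (t<24-0); WM=24
i=18 t=25 v=2: → [14,30); WM=25
i=19 t=25 v=2: → [14,30); WM=25
i=20 t=25 v=5: → [14,30); WM=25
i=21 t=26 v=1: → [14,31); WM=26
i=22 t=27 v=9: → [14,32); WM=27
i=23 t=28 v=8: → [14,33); WM=28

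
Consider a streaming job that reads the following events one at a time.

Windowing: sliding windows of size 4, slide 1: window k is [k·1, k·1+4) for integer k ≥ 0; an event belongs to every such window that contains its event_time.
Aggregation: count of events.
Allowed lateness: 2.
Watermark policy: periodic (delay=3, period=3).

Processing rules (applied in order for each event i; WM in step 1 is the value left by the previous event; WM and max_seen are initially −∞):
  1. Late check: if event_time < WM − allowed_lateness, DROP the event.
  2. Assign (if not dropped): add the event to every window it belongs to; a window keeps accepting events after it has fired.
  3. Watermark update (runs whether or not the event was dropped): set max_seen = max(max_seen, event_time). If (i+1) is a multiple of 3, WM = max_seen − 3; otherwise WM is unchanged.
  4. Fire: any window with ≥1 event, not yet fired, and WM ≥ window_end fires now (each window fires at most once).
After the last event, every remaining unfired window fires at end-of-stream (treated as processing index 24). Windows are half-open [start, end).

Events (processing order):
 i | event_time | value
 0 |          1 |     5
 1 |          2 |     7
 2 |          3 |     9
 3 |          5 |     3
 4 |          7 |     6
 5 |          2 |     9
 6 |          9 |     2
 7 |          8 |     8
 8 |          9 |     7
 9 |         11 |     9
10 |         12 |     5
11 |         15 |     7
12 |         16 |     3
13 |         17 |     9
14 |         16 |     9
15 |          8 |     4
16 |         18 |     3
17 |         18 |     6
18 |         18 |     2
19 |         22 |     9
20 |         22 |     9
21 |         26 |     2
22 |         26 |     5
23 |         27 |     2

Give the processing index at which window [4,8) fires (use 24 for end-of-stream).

i=0 t=1 v=5: → [1,5),[0,4); WM=−∞
i=1 t=2 v=7: → [2,6),[1,5),[0,4); WM=−∞
i=2 t=3 v=9: → [3,7),[2,6),[1,5),[0,4); WM=0
i=3 t=5 v=3: → [5,9),[4,8),[3,7),[2,6); WM=0
i=4 t=7 v=6: → [7,11),[6,10),[5,9),[4,8); WM=0
i=5 t=2 v=9: → [2,6),[1,5),[0,4); WM=4; [0,4) fires=4
i=6 t=9 v=2: → [9,13),[8,12),[7,11),[6,10); WM=4
i=7 t=8 v=8: → [8,12),[7,11),[6,10),[5,9); WM=4
i=8 t=9 v=7: → [9,13),[8,12),[7,11),[6,10); WM=6; [1,5) fires=4 [2,6) fires=4
i=9 t=11 v=9: → [11,15),[10,14),[9,13),[8,12); WM=6
i=10 t=12 v=5: → [12,16),[11,15),[10,14),[9,13); WM=6
i=11 t=15 v=7: → [15,19),[14,18),[13,17),[12,16); WM=12; [3,7) fires=2 [4,8) fires=2 [5,9) fires=3 [6,10) fires=4 [7,11) fires=4 [8,12) fires=4
i=12 t=16 v=3: → [16,20),[15,19),[14,18),[13,17); WM=12
i=13 t=17 v=9: → [17,21),[16,20),[15,19),[14,18); WM=12
i=14 t=16 v=9: → [16,20),[15,19),[14,18),[13,17); WM=14; [9,13) fires=4 [10,14) fires=2
i=15 t=8 v=4: DROP (t<14-2); WM=14
i=16 t=18 v=3: → [18,22),[17,21),[16,20),[15,19); WM=14
i=17 t=18 v=6: → [18,22),[17,21),[16,20),[15,19); WM=15; [11,15) fires=2
i=18 t=18 v=2: → [18,22),[17,21),[16,20),[15,19); WM=15
i=19 t=22 v=9: → [22,26),[21,25),[20,24),[19,23); WM=15
i=20 t=22 v=9: → [22,26),[21,25),[20,24),[19,23); WM=19; [12,16) fires=2 [13,17) fires=3 [14,18) fires=4 [15,19) fires=7
i=21 t=26 v=2: → [26,30),[25,29),[24,28),[23,27); WM=19
i=22 t=26 v=5: → [26,30),[25,29),[24,28),[23,27); WM=19
i=23 t=27 v=2: → [27,31),[26,30),[25,29),[24,28); WM=24; [16,20) fires=6 [17,21) fires=4 [18,22) fires=3 [19,23) fires=2 [20,24) fires=2

11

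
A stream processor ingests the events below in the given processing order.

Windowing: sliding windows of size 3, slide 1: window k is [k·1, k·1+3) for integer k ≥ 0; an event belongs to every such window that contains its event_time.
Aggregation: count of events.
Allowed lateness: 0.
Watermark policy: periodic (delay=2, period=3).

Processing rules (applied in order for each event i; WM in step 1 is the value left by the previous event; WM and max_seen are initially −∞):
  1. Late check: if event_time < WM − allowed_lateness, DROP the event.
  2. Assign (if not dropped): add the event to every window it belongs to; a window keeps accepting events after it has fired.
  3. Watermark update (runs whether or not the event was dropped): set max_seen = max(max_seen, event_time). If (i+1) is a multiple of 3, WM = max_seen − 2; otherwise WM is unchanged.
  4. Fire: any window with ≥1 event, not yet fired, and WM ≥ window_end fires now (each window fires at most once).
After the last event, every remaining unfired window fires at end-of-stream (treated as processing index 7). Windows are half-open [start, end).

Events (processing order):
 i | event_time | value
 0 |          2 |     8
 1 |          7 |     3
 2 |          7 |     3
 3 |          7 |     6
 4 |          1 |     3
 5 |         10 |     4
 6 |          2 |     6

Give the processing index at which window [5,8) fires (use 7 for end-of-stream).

5

i=0 t=2 v=8: → [2,5),[1,4),[0,3); WM=−∞
i=1 t=7 v=3: → [7,10),[6,9),[5,8); WM=−∞
i=2 t=7 v=3: → [7,10),[6,9),[5,8); WM=5; [0,3) fires=1 [1,4) fires=1 [2,5) fires=1
i=3 t=7 v=6: → [7,10),[6,9),[5,8); WM=5
i=4 t=1 v=3: DROP (t<5-0); WM=5
i=5 t=10 v=4: → [10,13),[9,12),[8,11); WM=8; [5,8) fires=3
i=6 t=2 v=6: DROP (t<8-0); WM=8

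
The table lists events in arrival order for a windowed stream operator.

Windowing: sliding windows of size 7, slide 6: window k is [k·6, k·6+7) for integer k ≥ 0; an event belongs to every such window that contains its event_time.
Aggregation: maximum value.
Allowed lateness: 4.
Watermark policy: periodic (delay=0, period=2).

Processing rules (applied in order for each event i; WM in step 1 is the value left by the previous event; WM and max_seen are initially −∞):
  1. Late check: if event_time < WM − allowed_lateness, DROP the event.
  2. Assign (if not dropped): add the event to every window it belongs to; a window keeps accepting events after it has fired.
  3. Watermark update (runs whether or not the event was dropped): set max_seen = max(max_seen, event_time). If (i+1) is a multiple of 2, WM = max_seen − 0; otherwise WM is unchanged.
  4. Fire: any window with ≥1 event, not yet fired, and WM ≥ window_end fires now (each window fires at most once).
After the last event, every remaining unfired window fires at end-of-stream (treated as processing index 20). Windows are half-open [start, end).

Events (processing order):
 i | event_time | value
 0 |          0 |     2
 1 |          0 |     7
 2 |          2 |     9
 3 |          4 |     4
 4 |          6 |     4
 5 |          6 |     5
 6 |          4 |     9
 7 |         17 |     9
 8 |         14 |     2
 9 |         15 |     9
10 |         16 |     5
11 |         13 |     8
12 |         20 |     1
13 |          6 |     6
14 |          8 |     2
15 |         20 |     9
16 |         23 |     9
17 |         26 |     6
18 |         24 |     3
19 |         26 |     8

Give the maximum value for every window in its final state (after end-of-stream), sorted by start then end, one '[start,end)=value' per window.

i=0 t=0 v=2: → [0,7); WM=−∞
i=1 t=0 v=7: → [0,7); WM=0
i=2 t=2 v=9: → [0,7); WM=0
i=3 t=4 v=4: → [0,7); WM=4
i=4 t=6 v=4: → [6,13),[0,7); WM=4
i=5 t=6 v=5: → [6,13),[0,7); WM=6
i=6 t=4 v=9: → [0,7); WM=6
i=7 t=17 v=9: → [12,19); WM=17; [0,7) fires=9 [6,13) fires=5
i=8 t=14 v=2: → [12,19); WM=17
i=9 t=15 v=9: → [12,19); WM=17
i=10 t=16 v=5: → [12,19); WM=17
i=11 t=13 v=8: → [12,19); WM=17
i=12 t=20 v=1: → [18,25); WM=17
i=13 t=6 v=6: DROP (t<17-4); WM=20; [12,19) fires=9
i=14 t=8 v=2: DROP (t<20-4); WM=20
i=15 t=20 v=9: → [18,25); WM=20
i=16 t=23 v=9: → [18,25); WM=20
i=17 t=26 v=6: → [24,31); WM=26; [18,25) fires=9
i=18 t=24 v=3: → [24,31),[18,25); WM=26
i=19 t=26 v=8: → [24,31); WM=26

[0,7)=9 [6,13)=5 [12,19)=9 [18,25)=9 [24,31)=8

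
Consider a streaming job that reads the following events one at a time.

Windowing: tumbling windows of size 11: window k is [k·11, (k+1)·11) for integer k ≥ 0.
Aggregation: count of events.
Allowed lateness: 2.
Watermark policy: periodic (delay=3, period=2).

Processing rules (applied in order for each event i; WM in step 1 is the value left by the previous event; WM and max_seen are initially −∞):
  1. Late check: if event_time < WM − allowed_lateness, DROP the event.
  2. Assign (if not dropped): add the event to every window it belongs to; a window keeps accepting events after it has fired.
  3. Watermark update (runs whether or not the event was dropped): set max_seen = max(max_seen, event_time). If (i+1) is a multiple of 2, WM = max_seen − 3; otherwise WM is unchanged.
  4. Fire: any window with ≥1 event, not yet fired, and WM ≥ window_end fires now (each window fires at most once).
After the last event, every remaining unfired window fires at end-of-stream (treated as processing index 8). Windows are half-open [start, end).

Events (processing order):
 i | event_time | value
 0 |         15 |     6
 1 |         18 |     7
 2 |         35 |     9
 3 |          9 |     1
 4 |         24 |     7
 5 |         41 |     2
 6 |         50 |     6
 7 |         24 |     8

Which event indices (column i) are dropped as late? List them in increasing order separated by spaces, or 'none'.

3 4 7

i=0 t=15 v=6: → [11,22); WM=−∞
i=1 t=18 v=7: → [11,22); WM=15
i=2 t=35 v=9: → [33,44); WM=15
i=3 t=9 v=1: DROP (t<15-2); WM=32; [11,22) fires=2
i=4 t=24 v=7: DROP (t<32-2); WM=32
i=5 t=41 v=2: → [33,44); WM=38
i=6 t=50 v=6: → [44,55); WM=38
i=7 t=24 v=8: DROP (t<38-2); WM=47; [33,44) fires=2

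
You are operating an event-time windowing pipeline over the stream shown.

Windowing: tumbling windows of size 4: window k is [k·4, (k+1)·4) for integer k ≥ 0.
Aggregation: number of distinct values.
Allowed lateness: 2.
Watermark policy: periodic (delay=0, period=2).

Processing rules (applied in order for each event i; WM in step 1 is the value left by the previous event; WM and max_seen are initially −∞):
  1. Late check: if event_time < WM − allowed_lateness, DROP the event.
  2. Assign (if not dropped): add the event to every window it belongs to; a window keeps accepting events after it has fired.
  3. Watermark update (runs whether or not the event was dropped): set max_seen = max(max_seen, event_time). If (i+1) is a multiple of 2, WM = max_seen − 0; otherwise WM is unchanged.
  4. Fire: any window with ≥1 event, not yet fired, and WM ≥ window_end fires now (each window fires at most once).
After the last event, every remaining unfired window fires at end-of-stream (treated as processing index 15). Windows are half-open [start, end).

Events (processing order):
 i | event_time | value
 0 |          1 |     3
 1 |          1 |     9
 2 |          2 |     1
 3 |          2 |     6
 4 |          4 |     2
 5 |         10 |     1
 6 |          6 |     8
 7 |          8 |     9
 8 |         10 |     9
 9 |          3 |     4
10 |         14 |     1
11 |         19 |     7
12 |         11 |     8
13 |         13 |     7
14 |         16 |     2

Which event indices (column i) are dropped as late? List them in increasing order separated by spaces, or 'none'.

i=0 t=1 v=3: → [0,4); WM=−∞
i=1 t=1 v=9: → [0,4); WM=1
i=2 t=2 v=1: → [0,4); WM=1
i=3 t=2 v=6: → [0,4); WM=2
i=4 t=4 v=2: → [4,8); WM=2
i=5 t=10 v=1: → [8,12); WM=10; [0,4) fires=4 [4,8) fires=1
i=6 t=6 v=8: DROP (t<10-2); WM=10
i=7 t=8 v=9: → [8,12); WM=10
i=8 t=10 v=9: → [8,12); WM=10
i=9 t=3 v=4: DROP (t<10-2); WM=10
i=10 t=14 v=1: → [12,16); WM=10
i=11 t=19 v=7: → [16,20); WM=19; [8,12) fires=2 [12,16) fires=1
i=12 t=11 v=8: DROP (t<19-2); WM=19
i=13 t=13 v=7: DROP (t<19-2); WM=19
i=14 t=16 v=2: DROP (t<19-2); WM=19

6 9 12 13 14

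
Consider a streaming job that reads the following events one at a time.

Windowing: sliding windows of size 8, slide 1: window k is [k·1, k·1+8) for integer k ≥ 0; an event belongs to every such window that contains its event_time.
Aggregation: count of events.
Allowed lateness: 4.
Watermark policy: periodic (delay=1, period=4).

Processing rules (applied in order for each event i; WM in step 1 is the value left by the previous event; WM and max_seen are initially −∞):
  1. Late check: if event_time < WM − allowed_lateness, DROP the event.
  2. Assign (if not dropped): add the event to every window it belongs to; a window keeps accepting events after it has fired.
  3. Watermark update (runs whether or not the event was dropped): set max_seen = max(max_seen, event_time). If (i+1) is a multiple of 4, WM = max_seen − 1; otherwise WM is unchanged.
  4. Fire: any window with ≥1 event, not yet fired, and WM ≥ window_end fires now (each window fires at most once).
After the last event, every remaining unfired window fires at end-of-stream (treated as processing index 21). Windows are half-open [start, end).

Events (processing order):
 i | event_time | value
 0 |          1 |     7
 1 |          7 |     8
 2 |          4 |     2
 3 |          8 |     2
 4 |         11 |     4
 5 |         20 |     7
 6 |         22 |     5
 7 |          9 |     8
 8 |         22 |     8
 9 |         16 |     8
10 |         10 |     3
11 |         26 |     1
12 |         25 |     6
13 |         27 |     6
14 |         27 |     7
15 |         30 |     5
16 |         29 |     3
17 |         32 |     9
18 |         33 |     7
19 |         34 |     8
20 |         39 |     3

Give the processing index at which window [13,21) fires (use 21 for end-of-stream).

i=0 t=1 v=7: → [1,9),[0,8); WM=−∞
i=1 t=7 v=8: → [7,15),[6,14),[5,13),[4,12),[3,11),[2,10),[1,9),[0,8); WM=−∞
i=2 t=4 v=2: → [4,12),[3,11),[2,10),[1,9),[0,8); WM=−∞
i=3 t=8 v=2: → [8,16),[7,15),[6,14),[5,13),[4,12),[3,11),[2,10),[1,9); WM=7
i=4 t=11 v=4: → [11,19),[10,18),[9,17),[8,16),[7,15),[6,14),[5,13),[4,12); WM=7
i=5 t=20 v=7: → [20,28),[19,27),[18,26),[17,25),[16,24),[15,23),[14,22),[13,21); WM=7
i=6 t=22 v=5: → [22,30),[21,29),[20,28),[19,27),[18,26),[17,25),[16,24),[15,23); WM=7
i=7 t=9 v=8: → [9,17),[8,16),[7,15),[6,14),[5,13),[4,12),[3,11),[2,10); WM=21; [0,8) fires=3 [1,9) fires=4 [2,10) fires=4 [3,11) fires=4 [4,12) fires=5 [5,13) fires=4 [6,14) fires=4 [7,15) fires=4 [8,16) fires=3 [9,17) fires=2 [10,18) fires=1 [11,19) fires=1 [13,21) fires=1
i=8 t=22 v=8: → [22,30),[21,29),[20,28),[19,27),[18,26),[17,25),[16,24),[15,23); WM=21
i=9 t=16 v=8: DROP (t<21-4); WM=21
i=10 t=10 v=3: DROP (t<21-4); WM=21
i=11 t=26 v=1: → [26,34),[25,33),[24,32),[23,31),[22,30),[21,29),[20,28),[19,27); WM=25; [14,22) fires=1 [15,23) fires=3 [16,24) fires=3 [17,25) fires=3
i=12 t=25 v=6: → [25,33),[24,32),[23,31),[22,30),[21,29),[20,28),[19,27),[18,26); WM=25
i=13 t=27 v=6: → [27,35),[26,34),[25,33),[24,32),[23,31),[22,30),[21,29),[20,28); WM=25
i=14 t=27 v=7: → [27,35),[26,34),[25,33),[24,32),[23,31),[22,30),[21,29),[20,28); WM=25
i=15 t=30 v=5: → [30,38),[29,37),[28,36),[27,35),[26,34),[25,33),[24,32),[23,31); WM=29; [18,26) fires=4 [19,27) fires=5 [20,28) fires=7 [21,29) fires=6
i=16 t=29 v=3: → [29,37),[28,36),[27,35),[26,34),[25,33),[24,32),[23,31),[22,30); WM=29
i=17 t=32 v=9: → [32,40),[31,39),[30,38),[29,37),[28,36),[27,35),[26,34),[25,33); WM=29
i=18 t=33 v=7: → [33,41),[32,40),[31,39),[30,38),[29,37),[28,36),[27,35),[26,34); WM=29
i=19 t=34 v=8: → [34,42),[33,41),[32,40),[31,39),[30,38),[29,37),[28,36),[27,35); WM=33; [22,30) fires=7 [23,31) fires=6 [24,32) fires=6 [25,33) fires=7
i=20 t=39 v=3: → [39,47),[38,46),[37,45),[36,44),[35,43),[34,42),[33,41),[32,40); WM=33

7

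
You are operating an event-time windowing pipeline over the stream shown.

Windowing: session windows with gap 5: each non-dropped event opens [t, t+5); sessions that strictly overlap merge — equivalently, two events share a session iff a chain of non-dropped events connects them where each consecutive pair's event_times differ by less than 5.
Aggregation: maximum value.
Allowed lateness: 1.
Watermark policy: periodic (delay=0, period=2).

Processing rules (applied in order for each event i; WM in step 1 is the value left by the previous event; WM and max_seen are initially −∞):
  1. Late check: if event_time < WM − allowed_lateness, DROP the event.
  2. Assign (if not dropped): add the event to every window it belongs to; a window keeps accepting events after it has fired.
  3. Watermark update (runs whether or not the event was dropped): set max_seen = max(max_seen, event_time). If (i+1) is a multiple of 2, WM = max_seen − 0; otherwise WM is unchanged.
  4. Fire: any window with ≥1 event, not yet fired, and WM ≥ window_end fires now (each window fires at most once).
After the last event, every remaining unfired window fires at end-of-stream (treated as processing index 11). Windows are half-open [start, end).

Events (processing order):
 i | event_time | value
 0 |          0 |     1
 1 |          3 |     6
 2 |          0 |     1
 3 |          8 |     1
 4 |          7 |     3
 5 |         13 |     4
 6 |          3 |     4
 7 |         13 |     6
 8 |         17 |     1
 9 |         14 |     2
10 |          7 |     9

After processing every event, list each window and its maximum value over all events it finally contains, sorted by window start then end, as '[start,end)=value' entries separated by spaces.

[0,13)=6 [13,22)=6

i=0 t=0 v=1: → [0,5); WM=−∞
i=1 t=3 v=6: → [0,8); WM=3
i=2 t=0 v=1: DROP (t<3-1); WM=3
i=3 t=8 v=1: → [8,13); WM=8
i=4 t=7 v=3: → [0,13); WM=8
i=5 t=13 v=4: → [13,18); WM=13
i=6 t=3 v=4: DROP (t<13-1); WM=13
i=7 t=13 v=6: → [13,18); WM=13
i=8 t=17 v=1: → [13,22); WM=13
i=9 t=14 v=2: → [13,22); WM=17
i=10 t=7 v=9: DROP (t<17-1); WM=17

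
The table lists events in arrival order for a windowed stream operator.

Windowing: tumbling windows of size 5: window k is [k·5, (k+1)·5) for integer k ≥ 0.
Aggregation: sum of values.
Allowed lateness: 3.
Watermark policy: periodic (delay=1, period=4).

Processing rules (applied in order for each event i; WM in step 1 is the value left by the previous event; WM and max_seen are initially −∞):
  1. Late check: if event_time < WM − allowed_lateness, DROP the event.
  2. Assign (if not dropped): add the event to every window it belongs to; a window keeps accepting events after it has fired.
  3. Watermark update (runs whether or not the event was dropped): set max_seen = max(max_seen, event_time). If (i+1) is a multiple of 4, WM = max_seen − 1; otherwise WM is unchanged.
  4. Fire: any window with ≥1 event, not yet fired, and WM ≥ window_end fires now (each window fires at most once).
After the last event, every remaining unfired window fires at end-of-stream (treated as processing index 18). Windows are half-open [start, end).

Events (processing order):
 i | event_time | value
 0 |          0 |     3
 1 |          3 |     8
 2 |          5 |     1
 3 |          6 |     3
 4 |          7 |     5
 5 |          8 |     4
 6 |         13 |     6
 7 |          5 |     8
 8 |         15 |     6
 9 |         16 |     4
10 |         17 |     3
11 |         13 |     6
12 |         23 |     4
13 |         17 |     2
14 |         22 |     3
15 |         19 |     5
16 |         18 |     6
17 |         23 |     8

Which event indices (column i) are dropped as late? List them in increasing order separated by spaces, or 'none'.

i=0 t=0 v=3: → [0,5); WM=−∞
i=1 t=3 v=8: → [0,5); WM=−∞
i=2 t=5 v=1: → [5,10); WM=−∞
i=3 t=6 v=3: → [5,10); WM=5; [0,5) fires=11
i=4 t=7 v=5: → [5,10); WM=5
i=5 t=8 v=4: → [5,10); WM=5
i=6 t=13 v=6: → [10,15); WM=5
i=7 t=5 v=8: → [5,10); WM=12; [5,10) fires=21
i=8 t=15 v=6: → [15,20); WM=12
i=9 t=16 v=4: → [15,20); WM=12
i=10 t=17 v=3: → [15,20); WM=12
i=11 t=13 v=6: → [10,15); WM=16; [10,15) fires=12
i=12 t=23 v=4: → [20,25); WM=16
i=13 t=17 v=2: → [15,20); WM=16
i=14 t=22 v=3: → [20,25); WM=16
i=15 t=19 v=5: → [15,20); WM=22; [15,20) fires=20
i=16 t=18 v=6: DROP (t<22-3); WM=22
i=17 t=23 v=8: → [20,25); WM=22

16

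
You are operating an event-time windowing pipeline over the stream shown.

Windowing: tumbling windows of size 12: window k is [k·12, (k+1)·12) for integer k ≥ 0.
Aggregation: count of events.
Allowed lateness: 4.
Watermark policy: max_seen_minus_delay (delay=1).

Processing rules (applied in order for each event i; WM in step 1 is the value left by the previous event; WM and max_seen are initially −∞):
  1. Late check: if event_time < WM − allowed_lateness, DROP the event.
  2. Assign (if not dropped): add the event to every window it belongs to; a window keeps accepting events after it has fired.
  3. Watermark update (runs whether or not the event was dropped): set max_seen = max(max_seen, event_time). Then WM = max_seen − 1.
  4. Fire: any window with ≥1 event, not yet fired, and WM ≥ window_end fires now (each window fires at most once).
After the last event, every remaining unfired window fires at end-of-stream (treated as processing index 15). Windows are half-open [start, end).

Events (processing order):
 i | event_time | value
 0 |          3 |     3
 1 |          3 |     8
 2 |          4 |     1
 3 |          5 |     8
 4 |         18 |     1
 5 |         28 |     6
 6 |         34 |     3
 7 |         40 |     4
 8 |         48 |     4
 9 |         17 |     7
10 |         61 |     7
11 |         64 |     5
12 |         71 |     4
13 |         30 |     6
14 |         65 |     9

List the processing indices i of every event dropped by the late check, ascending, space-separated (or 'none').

9 13 14

i=0 t=3 v=3: → [0,12); WM=2
i=1 t=3 v=8: → [0,12); WM=2
i=2 t=4 v=1: → [0,12); WM=3
i=3 t=5 v=8: → [0,12); WM=4
i=4 t=18 v=1: → [12,24); WM=17; [0,12) fires=4
i=5 t=28 v=6: → [24,36); WM=27; [12,24) fires=1
i=6 t=34 v=3: → [24,36); WM=33
i=7 t=40 v=4: → [36,48); WM=39; [24,36) fires=2
i=8 t=48 v=4: → [48,60); WM=47
i=9 t=17 v=7: DROP (t<47-4); WM=47
i=10 t=61 v=7: → [60,72); WM=60; [36,48) fires=1 [48,60) fires=1
i=11 t=64 v=5: → [60,72); WM=63
i=12 t=71 v=4: → [60,72); WM=70
i=13 t=30 v=6: DROP (t<70-4); WM=70
i=14 t=65 v=9: DROP (t<70-4); WM=70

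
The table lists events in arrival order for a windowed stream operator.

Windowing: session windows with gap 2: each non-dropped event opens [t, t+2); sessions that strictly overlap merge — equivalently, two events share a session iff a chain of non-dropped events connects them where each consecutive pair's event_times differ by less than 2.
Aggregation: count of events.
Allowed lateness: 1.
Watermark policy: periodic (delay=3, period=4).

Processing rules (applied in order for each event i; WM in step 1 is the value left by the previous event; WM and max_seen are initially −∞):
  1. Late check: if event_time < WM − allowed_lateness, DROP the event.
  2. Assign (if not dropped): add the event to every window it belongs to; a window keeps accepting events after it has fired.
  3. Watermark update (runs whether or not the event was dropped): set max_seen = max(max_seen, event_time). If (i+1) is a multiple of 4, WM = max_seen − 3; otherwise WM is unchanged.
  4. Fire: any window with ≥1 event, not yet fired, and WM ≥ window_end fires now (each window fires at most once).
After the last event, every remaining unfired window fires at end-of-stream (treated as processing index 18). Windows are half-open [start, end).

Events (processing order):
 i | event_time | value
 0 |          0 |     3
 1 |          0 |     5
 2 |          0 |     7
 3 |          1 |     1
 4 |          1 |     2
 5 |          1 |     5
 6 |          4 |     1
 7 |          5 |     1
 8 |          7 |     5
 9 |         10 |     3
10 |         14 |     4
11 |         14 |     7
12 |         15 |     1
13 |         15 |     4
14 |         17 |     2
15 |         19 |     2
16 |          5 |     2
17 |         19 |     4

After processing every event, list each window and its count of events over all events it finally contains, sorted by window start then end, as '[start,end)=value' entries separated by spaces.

i=0 t=0 v=3: → [0,2); WM=−∞
i=1 t=0 v=5: → [0,2); WM=−∞
i=2 t=0 v=7: → [0,2); WM=−∞
i=3 t=1 v=1: → [0,3); WM=-2
i=4 t=1 v=2: → [0,3); WM=-2
i=5 t=1 v=5: → [0,3); WM=-2
i=6 t=4 v=1: → [4,6); WM=-2
i=7 t=5 v=1: → [4,7); WM=2
i=8 t=7 v=5: → [7,9); WM=2
i=9 t=10 v=3: → [10,12); WM=2
i=10 t=14 v=4: → [14,16); WM=2
i=11 t=14 v=7: → [14,16); WM=11
i=12 t=15 v=1: → [14,17); WM=11
i=13 t=15 v=4: → [14,17); WM=11
i=14 t=17 v=2: → [17,19); WM=11
i=15 t=19 v=2: → [19,21); WM=16
i=16 t=5 v=2: DROP (t<16-1); WM=16
i=17 t=19 v=4: → [19,21); WM=16

[0,3)=6 [4,7)=2 [7,9)=1 [10,12)=1 [14,17)=4 [17,19)=1 [19,21)=2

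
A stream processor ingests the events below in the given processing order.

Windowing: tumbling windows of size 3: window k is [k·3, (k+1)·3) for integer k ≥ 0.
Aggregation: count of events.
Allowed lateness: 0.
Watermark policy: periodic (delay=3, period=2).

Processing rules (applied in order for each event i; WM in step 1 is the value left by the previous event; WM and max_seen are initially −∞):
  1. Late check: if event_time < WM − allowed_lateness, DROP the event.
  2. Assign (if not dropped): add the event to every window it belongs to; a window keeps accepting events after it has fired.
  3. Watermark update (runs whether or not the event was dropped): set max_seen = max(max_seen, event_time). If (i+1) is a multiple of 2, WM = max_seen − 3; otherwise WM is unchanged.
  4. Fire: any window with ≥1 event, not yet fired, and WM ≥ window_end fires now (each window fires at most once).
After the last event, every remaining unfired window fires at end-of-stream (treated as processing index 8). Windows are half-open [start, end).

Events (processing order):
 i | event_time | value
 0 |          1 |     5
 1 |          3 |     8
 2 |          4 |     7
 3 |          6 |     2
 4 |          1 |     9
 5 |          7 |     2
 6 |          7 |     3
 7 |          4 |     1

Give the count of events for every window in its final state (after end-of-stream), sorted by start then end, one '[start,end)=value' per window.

i=0 t=1 v=5: → [0,3); WM=−∞
i=1 t=3 v=8: → [3,6); WM=0
i=2 t=4 v=7: → [3,6); WM=0
i=3 t=6 v=2: → [6,9); WM=3; [0,3) fires=1
i=4 t=1 v=9: DROP (t<3-0); WM=3
i=5 t=7 v=2: → [6,9); WM=4
i=6 t=7 v=3: → [6,9); WM=4
i=7 t=4 v=1: → [3,6); WM=4

[0,3)=1 [3,6)=3 [6,9)=3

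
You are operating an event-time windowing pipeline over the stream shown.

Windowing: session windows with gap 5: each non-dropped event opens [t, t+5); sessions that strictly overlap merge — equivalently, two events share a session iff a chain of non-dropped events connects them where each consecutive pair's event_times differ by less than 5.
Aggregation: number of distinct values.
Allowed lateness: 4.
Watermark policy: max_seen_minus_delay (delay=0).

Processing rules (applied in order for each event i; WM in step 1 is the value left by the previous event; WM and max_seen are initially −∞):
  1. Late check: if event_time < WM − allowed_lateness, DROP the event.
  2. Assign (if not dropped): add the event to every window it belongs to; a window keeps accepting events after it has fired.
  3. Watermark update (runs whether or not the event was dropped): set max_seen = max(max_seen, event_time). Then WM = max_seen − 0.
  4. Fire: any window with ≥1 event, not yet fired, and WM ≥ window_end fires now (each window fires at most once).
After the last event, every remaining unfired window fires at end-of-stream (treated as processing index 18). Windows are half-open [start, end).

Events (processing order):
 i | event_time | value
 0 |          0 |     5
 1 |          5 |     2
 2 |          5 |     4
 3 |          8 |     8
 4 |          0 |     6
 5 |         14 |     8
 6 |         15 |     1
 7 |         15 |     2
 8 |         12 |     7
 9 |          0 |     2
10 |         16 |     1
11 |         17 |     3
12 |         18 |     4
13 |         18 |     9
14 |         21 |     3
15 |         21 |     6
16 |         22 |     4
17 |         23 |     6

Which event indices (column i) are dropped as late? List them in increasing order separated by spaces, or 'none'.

i=0 t=0 v=5: → [0,5); WM=0
i=1 t=5 v=2: → [5,10); WM=5
i=2 t=5 v=4: → [5,10); WM=5
i=3 t=8 v=8: → [5,13); WM=8
i=4 t=0 v=6: DROP (t<8-4); WM=8
i=5 t=14 v=8: → [14,19); WM=14
i=6 t=15 v=1: → [14,20); WM=15
i=7 t=15 v=2: → [14,20); WM=15
i=8 t=12 v=7: → [5,20); WM=15
i=9 t=0 v=2: DROP (t<15-4); WM=15
i=10 t=16 v=1: → [5,21); WM=16
i=11 t=17 v=3: → [5,22); WM=17
i=12 t=18 v=4: → [5,23); WM=18
i=13 t=18 v=9: → [5,23); WM=18
i=14 t=21 v=3: → [5,26); WM=21
i=15 t=21 v=6: → [5,26); WM=21
i=16 t=22 v=4: → [5,27); WM=22
i=17 t=23 v=6: → [5,28); WM=23

4 9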